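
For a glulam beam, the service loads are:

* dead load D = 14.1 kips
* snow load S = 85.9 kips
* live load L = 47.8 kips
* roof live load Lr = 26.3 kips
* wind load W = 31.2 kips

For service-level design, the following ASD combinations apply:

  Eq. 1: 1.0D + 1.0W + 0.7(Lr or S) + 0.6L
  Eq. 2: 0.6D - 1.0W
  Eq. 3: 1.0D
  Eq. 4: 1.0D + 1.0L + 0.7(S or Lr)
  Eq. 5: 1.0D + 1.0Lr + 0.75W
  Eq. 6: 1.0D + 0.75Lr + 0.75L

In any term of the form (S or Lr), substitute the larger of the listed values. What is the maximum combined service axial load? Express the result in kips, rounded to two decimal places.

(Lr or S) → S = 85.9 kips; (S or Lr) → S = 85.9 kips.
Eq. 1: 1.0(14.1) + 1.0(31.2) + 0.7(85.9) + 0.6(47.8) = 14.10 + 31.20 + 60.13 + 28.68 = 134.11
Eq. 2: 0.6(14.1) - 1.0(31.2) = 8.46 - 31.20 = -22.74
Eq. 3: 1.0(14.1) = 14.10
Eq. 4: 1.0(14.1) + 1.0(47.8) + 0.7(85.9) = 14.10 + 47.80 + 60.13 = 122.03
Eq. 5: 1.0(14.1) + 1.0(26.3) + 0.75(31.2) = 14.10 + 26.30 + 23.40 = 63.80
Eq. 6: 1.0(14.1) + 0.75(26.3) + 0.75(47.8) = 14.10 + 19.73 + 35.85 = 69.68
Maximum is from combination 1.

134.11 kips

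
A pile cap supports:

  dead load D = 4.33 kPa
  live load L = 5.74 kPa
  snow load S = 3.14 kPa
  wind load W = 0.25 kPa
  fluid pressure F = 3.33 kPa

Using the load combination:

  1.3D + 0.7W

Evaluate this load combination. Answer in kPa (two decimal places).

1.3(4.33) + 0.7(0.25) = 5.80
q_u = 5.80 kPa.

5.80 kPa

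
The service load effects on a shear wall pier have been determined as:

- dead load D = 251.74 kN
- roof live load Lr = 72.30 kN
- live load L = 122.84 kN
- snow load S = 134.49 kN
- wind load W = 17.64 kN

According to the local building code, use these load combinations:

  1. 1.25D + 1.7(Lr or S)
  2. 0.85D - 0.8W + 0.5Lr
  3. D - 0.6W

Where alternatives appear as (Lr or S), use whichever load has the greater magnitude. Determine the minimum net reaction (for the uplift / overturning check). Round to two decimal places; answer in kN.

236.02 kN

(Lr or S) → S = 134.49 kN.
1. 1.25(251.74) + 1.7(134.49) = 314.68 + 228.63 = 543.31
2. 0.85(251.74) - 0.8(17.64) + 0.5(72.30) = 213.98 - 14.11 + 36.15 = 236.02
3. 1.0(251.74) - 0.6(17.64) = 251.74 - 10.58 = 241.16
Combination 2 gives the minimum: 236.02 kN.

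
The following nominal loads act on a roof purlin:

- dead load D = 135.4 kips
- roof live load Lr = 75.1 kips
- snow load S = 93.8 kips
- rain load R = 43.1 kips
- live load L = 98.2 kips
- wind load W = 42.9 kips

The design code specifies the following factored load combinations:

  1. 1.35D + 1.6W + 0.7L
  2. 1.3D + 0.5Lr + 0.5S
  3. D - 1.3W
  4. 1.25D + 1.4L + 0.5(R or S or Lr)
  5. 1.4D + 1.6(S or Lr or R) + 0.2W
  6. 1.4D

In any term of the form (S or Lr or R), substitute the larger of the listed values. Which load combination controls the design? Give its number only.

Combination 4

(R or S or Lr) → S = 93.8 kips; (S or Lr or R) → S = 93.8 kips.
1. 1.35(135.4) + 1.6(42.9) + 0.7(98.2) = 320.2
2. 1.3(135.4) + 0.5(75.1) + 0.5(93.8) = 176.0 + 37.6 + 46.9 = 260.5
3. 1.0(135.4) - 1.3(42.9) = 135.4 - 55.8 = 79.6
4. 1.25(135.4) + 1.4(98.2) + 0.5(93.8) = 353.6
5. 1.4(135.4) + 1.6(93.8) + 0.2(42.9) = 348.2
6. 1.4(135.4) = 189.6
The largest value is 353.6 kips from combination 4.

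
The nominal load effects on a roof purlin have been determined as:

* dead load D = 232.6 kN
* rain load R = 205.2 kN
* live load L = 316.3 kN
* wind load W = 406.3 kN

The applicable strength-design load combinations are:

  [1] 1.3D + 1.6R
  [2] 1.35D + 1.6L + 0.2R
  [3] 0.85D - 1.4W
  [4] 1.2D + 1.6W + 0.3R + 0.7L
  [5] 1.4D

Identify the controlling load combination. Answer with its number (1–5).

[1] 1.3(232.6) + 1.6(205.2) = 630.70
[2] 1.35(232.6) + 1.6(316.3) + 0.2(205.2) = 861.13
[3] 0.85(232.6) - 1.4(406.3) = -371.11
[4] 1.2(232.6) + 1.6(406.3) + 0.3(205.2) + 0.7(316.3) = 1212.17
[5] 1.4(232.6) = 325.64
The largest value is 1212.17 kN from combination 4.

Combination 4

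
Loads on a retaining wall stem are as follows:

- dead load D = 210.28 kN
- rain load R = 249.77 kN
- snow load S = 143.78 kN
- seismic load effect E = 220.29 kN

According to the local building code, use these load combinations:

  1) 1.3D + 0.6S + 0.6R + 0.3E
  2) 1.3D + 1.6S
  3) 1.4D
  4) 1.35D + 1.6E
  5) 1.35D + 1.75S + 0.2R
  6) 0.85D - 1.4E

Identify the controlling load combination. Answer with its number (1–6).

1) 1.3(210.28) + 0.6(143.78) + 0.6(249.77) + 0.3(220.29) = 575.58
2) 1.3(210.28) + 1.6(143.78) = 503.41
3) 1.4(210.28) = 294.39
4) 1.35(210.28) + 1.6(220.29) = 636.34
5) 1.35(210.28) + 1.75(143.78) + 0.2(249.77) = 585.45
6) 0.85(210.28) - 1.4(220.29) = -129.67
The largest value is 636.34 kN from combination 4.

Combination 4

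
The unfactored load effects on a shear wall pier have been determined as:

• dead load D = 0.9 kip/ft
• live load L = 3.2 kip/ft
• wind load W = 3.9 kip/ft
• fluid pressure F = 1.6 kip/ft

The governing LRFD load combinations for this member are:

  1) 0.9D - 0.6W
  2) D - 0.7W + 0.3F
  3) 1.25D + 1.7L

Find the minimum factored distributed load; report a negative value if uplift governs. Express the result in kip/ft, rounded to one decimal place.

-1.5 kip/ft

1) 0.9(0.9) - 0.6(3.9) = 0.8 - 2.3 = -1.5
2) 1.0(0.9) - 0.7(3.9) + 0.3(1.6) = -1.4
3) 1.25(0.9) + 1.7(3.2) = 6.6
Combination 1 gives the minimum: -1.5 kip/ft.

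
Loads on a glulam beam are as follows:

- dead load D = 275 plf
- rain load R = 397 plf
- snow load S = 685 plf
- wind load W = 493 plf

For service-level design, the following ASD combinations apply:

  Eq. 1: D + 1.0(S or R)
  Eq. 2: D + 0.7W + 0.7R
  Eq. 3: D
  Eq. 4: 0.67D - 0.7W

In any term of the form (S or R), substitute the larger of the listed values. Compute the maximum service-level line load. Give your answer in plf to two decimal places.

(S or R) → S = 685 plf.
Eq. 1: 1.0(275) + 1.0(685) = 275.00 + 685.00 = 960.00
Eq. 2: 1.0(275) + 0.7(493) + 0.7(397) = 275.00 + 345.10 + 277.90 = 898.00
Eq. 3: 1.0(275) = 275.00
Eq. 4: 0.67(275) - 0.7(493) = 184.25 - 345.10 = -160.85
The controlling combination is 1, giving 960.00 plf.

960.00 plf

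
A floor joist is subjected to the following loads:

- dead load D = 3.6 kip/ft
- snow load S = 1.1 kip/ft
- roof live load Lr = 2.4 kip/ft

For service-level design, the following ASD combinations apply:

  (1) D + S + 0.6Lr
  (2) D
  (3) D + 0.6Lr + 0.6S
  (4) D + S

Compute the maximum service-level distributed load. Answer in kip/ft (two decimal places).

6.14 kip/ft

(1) 1.0(3.6) + 1.0(1.1) + 0.6(2.4) = 3.60 + 1.10 + 1.44 = 6.14
(2) 1.0(3.6) = 3.60
(3) 1.0(3.6) + 0.6(2.4) + 0.6(1.1) = 3.60 + 1.44 + 0.66 = 5.70
(4) 1.0(3.6) + 1.0(1.1) = 3.60 + 1.10 = 4.70
Combination 1 governs: w = 6.14 kip/ft.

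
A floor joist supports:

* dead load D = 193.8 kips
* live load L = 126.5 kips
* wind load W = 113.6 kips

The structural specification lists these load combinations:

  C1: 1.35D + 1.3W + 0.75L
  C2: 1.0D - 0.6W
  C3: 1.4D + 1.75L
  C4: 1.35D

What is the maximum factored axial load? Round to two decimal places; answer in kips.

C1: 1.35(193.8) + 1.3(113.6) + 0.75(126.5) = 504.19
C2: 1.0(193.8) - 0.6(113.6) = 125.64
C3: 1.4(193.8) + 1.75(126.5) = 492.70
C4: 1.35(193.8) = 261.63
Combination 1 governs: P_u = 504.19 kips.

504.19 kips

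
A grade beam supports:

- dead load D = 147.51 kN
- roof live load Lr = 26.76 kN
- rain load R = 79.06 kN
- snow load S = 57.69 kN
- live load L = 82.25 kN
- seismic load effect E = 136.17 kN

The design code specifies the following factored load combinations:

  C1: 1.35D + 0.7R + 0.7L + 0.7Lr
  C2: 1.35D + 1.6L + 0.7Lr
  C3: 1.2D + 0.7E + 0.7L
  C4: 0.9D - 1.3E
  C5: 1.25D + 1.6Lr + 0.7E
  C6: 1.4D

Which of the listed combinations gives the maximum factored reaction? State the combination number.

Combination 2

C1: 1.35(147.51) + 0.7(79.06) + 0.7(82.25) + 0.7(26.76) = 199.14 + 55.34 + 57.58 + 18.73 = 330.79
C2: 1.35(147.51) + 1.6(82.25) + 0.7(26.76) = 199.14 + 131.60 + 18.73 = 349.47
C3: 1.2(147.51) + 0.7(136.17) + 0.7(82.25) = 177.01 + 95.32 + 57.58 = 329.91
C4: 0.9(147.51) - 1.3(136.17) = 132.76 - 177.02 = -44.26
C5: 1.25(147.51) + 1.6(26.76) + 0.7(136.17) = 322.52
C6: 1.4(147.51) = 206.51
The largest value is 349.47 kN from combination 2.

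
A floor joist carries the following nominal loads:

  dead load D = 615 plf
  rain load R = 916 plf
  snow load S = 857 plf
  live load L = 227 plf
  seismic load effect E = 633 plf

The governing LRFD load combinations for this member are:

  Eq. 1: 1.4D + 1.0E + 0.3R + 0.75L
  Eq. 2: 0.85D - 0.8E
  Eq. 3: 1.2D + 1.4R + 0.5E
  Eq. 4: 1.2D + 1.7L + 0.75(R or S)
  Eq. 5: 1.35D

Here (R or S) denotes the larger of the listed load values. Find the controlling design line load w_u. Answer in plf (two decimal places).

(R or S) → R = 916 plf.
Eq. 1: 1.4(615) + 1.0(633) + 0.3(916) + 0.75(227) = 861.00 + 633.00 + 274.80 + 170.25 = 1939.05
Eq. 2: 0.85(615) - 0.8(633) = 522.75 - 506.40 = 16.35
Eq. 3: 1.2(615) + 1.4(916) + 0.5(633) = 738.00 + 1282.40 + 316.50 = 2336.90
Eq. 4: 1.2(615) + 1.7(227) + 0.75(916) = 738.00 + 385.90 + 687.00 = 1810.90
Eq. 5: 1.35(615) = 830.25
Combination 3 governs: w_u = 2336.90 plf.

2336.90 plf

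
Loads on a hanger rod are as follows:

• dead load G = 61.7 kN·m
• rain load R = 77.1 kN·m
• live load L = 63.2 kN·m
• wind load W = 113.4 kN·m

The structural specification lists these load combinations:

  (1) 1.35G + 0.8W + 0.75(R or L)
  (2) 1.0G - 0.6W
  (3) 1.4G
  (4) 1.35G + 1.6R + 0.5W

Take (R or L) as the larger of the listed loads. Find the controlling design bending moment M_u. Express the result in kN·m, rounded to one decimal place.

(R or L) → R = 77.1 kN·m.
(1) 1.35(61.7) + 0.8(113.4) + 0.75(77.1) = 83.3 + 90.7 + 57.8 = 231.8
(2) 1.0(61.7) - 0.6(113.4) = 61.7 - 68.0 = -6.3
(3) 1.4(61.7) = 86.4
(4) 1.35(61.7) + 1.6(77.1) + 0.5(113.4) = 83.3 + 123.4 + 56.7 = 263.4
The controlling combination is 4, giving 263.4 kN·m.

263.4 kN·m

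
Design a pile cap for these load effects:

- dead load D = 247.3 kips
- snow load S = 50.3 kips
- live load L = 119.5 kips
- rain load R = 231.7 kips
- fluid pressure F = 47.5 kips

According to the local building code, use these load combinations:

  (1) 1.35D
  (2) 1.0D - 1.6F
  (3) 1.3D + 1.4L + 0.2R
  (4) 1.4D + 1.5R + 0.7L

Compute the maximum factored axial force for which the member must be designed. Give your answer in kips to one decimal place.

777.4 kips

(1) 1.35(247.3) = 333.9
(2) 1.0(247.3) - 1.6(47.5) = 171.3
(3) 1.3(247.3) + 1.4(119.5) + 0.2(231.7) = 535.1
(4) 1.4(247.3) + 1.5(231.7) + 0.7(119.5) = 777.4
Maximum is from combination 4.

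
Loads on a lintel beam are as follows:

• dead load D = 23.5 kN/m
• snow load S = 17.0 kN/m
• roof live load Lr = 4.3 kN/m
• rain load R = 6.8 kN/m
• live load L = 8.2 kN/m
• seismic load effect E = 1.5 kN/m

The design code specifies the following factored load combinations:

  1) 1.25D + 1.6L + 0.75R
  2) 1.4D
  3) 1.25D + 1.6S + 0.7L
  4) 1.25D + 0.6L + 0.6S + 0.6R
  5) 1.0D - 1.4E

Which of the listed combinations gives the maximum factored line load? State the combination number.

Combination 3

1) 1.25(23.5) + 1.6(8.2) + 0.75(6.8) = 29.38 + 13.12 + 5.10 = 47.60
2) 1.4(23.5) = 32.90
3) 1.25(23.5) + 1.6(17.0) + 0.7(8.2) = 29.38 + 27.20 + 5.74 = 62.32
4) 1.25(23.5) + 0.6(8.2) + 0.6(17.0) + 0.6(6.8) = 29.38 + 4.92 + 10.20 + 4.08 = 48.58
5) 1.0(23.5) - 1.4(1.5) = 23.50 - 2.10 = 21.40
The largest value is 62.32 kN/m from combination 3.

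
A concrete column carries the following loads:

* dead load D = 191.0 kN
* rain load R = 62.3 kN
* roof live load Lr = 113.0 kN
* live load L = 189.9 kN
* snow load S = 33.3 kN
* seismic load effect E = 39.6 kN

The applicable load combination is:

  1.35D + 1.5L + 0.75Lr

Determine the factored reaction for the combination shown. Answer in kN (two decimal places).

627.45 kN

1.35(191.0) + 1.5(189.9) + 0.75(113.0) = 627.45
V_u = 627.45 kN.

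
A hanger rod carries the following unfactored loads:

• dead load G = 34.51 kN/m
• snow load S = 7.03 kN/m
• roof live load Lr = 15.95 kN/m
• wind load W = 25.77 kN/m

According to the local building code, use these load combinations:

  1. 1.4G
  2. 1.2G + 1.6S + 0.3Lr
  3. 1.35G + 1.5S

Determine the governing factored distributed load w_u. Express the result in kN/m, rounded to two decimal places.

1. 1.4(34.51) = 48.31
2. 1.2(34.51) + 1.6(7.03) + 0.3(15.95) = 41.41 + 11.25 + 4.79 = 57.45
3. 1.35(34.51) + 1.5(7.03) = 57.13
Maximum is from combination 2.

57.45 kN/m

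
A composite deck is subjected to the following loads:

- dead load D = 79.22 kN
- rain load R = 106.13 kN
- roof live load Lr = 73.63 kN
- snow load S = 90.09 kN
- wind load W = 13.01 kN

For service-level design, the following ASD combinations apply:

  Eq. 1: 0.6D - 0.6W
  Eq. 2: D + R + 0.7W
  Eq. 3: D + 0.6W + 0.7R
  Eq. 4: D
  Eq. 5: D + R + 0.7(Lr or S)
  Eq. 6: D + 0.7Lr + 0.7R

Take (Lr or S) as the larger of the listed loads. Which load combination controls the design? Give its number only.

Combination 5

(Lr or S) → S = 90.09 kN.
Eq. 1: 0.6(79.22) - 0.6(13.01) = 39.73
Eq. 2: 1.0(79.22) + 1.0(106.13) + 0.7(13.01) = 79.22 + 106.13 + 9.11 = 194.46
Eq. 3: 1.0(79.22) + 0.6(13.01) + 0.7(106.13) = 79.22 + 7.81 + 74.29 = 161.32
Eq. 4: 1.0(79.22) = 79.22
Eq. 5: 1.0(79.22) + 1.0(106.13) + 0.7(90.09) = 79.22 + 106.13 + 63.06 = 248.41
Eq. 6: 1.0(79.22) + 0.7(73.63) + 0.7(106.13) = 79.22 + 51.54 + 74.29 = 205.05
The largest value is 248.41 kN from combination 5.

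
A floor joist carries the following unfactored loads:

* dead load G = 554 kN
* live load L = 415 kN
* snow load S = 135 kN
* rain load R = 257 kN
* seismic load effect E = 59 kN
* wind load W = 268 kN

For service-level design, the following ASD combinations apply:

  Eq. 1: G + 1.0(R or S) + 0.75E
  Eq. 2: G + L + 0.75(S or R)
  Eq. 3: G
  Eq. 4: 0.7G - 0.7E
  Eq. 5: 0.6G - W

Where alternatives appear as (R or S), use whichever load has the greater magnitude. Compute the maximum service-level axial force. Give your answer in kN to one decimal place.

(R or S) → R = 257 kN; (S or R) → R = 257 kN.
Eq. 1: 1.0(554) + 1.0(257) + 0.75(59) = 554.0 + 257.0 + 44.3 = 855.3
Eq. 2: 1.0(554) + 1.0(415) + 0.75(257) = 554.0 + 415.0 + 192.8 = 1161.8
Eq. 3: 1.0(554) = 554.0
Eq. 4: 0.7(554) - 0.7(59) = 387.8 - 41.3 = 346.5
Eq. 5: 0.6(554) - 1.0(268) = 332.4 - 268.0 = 64.4
The controlling combination is 2, giving 1161.8 kN.

1161.8 kN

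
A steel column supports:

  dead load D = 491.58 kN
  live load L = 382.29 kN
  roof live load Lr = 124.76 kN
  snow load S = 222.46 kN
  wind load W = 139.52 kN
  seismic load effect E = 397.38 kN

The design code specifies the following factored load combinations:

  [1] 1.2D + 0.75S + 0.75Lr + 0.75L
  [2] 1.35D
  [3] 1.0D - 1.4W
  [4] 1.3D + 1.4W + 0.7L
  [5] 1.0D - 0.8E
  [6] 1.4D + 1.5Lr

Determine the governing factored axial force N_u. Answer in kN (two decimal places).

1137.03 kN

[1] 1.2(491.58) + 0.75(222.46) + 0.75(124.76) + 0.75(382.29) = 1137.03
[2] 1.35(491.58) = 663.63
[3] 1.0(491.58) - 1.4(139.52) = 491.58 - 195.33 = 296.25
[4] 1.3(491.58) + 1.4(139.52) + 0.7(382.29) = 1101.99
[5] 1.0(491.58) - 0.8(397.38) = 491.58 - 317.90 = 173.68
[6] 1.4(491.58) + 1.5(124.76) = 688.21 + 187.14 = 875.35
The controlling combination is 1, giving 1137.03 kN.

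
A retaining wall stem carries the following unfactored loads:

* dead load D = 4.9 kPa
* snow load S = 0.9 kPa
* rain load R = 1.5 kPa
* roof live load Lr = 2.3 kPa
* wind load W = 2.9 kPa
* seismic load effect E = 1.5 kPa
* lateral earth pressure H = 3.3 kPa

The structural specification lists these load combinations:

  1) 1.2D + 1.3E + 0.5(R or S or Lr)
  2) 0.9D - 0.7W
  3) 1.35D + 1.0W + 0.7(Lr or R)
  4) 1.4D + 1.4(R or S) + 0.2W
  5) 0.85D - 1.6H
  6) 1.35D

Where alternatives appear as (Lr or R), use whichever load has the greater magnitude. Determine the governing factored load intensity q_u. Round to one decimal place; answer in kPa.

(R or S or Lr) → Lr = 2.3 kPa; (Lr or R) → Lr = 2.3 kPa; (R or S) → R = 1.5 kPa.
1) 1.2(4.9) + 1.3(1.5) + 0.5(2.3) = 9.0
2) 0.9(4.9) - 0.7(2.9) = 4.4 - 2.0 = 2.4
3) 1.35(4.9) + 1.0(2.9) + 0.7(2.3) = 6.6 + 2.9 + 1.6 = 11.1
4) 1.4(4.9) + 1.4(1.5) + 0.2(2.9) = 9.5
5) 0.85(4.9) - 1.6(3.3) = 4.2 - 5.3 = -1.1
6) 1.35(4.9) = 6.6
The controlling combination is 3, giving 11.1 kPa.

11.1 kPa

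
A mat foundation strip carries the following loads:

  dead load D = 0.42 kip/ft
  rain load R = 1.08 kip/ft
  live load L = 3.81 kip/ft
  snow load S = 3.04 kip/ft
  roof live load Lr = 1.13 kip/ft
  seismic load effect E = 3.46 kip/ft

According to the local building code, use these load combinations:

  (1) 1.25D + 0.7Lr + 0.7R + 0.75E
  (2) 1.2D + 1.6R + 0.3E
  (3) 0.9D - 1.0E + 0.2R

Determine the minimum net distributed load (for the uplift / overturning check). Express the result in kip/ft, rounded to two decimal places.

-2.87 kip/ft

(1) 1.25(0.42) + 0.7(1.13) + 0.7(1.08) + 0.75(3.46) = 4.67
(2) 1.2(0.42) + 1.6(1.08) + 0.3(3.46) = 0.50 + 1.73 + 1.04 = 3.27
(3) 0.9(0.42) - 1.0(3.46) + 0.2(1.08) = -2.87
Combination 3 gives the minimum: -2.87 kip/ft.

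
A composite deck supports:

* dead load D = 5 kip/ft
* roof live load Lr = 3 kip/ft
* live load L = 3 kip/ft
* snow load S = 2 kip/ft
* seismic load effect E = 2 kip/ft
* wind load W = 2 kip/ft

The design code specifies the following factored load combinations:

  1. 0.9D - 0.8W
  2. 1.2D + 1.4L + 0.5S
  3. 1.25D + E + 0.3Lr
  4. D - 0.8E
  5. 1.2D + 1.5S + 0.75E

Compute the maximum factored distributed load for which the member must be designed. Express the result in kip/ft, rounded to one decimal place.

1. 0.9(5) - 0.8(2) = 4.5 - 1.6 = 2.9
2. 1.2(5) + 1.4(3) + 0.5(2) = 6.0 + 4.2 + 1.0 = 11.2
3. 1.25(5) + 1.0(2) + 0.3(3) = 6.3 + 2.0 + 0.9 = 9.2
4. 1.0(5) - 0.8(2) = 5.0 - 1.6 = 3.4
5. 1.2(5) + 1.5(2) + 0.75(2) = 6.0 + 3.0 + 1.5 = 10.5
Combination 2 governs: w_u = 11.2 kip/ft.

11.2 kip/ft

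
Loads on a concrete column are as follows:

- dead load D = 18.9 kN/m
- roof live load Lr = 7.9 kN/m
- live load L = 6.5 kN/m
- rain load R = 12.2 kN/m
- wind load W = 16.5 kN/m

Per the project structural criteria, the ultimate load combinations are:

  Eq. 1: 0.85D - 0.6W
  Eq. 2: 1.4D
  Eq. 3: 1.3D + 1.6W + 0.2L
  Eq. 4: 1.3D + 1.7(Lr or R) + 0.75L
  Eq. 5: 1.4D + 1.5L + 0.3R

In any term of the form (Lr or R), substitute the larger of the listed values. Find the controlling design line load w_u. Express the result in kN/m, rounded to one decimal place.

(Lr or R) → R = 12.2 kN/m.
Eq. 1: 0.85(18.9) - 0.6(16.5) = 16.1 - 9.9 = 6.2
Eq. 2: 1.4(18.9) = 26.5
Eq. 3: 1.3(18.9) + 1.6(16.5) + 0.2(6.5) = 24.6 + 26.4 + 1.3 = 52.3
Eq. 4: 1.3(18.9) + 1.7(12.2) + 0.75(6.5) = 24.6 + 20.7 + 4.9 = 50.2
Eq. 5: 1.4(18.9) + 1.5(6.5) + 0.3(12.2) = 39.9
Maximum is from combination 3.

52.3 kN/m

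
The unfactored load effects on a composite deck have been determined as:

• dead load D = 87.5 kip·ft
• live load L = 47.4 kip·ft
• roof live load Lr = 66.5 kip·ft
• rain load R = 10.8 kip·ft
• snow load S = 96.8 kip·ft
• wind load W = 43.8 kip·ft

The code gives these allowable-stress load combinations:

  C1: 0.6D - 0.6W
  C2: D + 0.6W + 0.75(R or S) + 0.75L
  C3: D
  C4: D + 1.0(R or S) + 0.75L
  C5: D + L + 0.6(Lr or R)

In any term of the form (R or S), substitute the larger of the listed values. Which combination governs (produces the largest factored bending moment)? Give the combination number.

(R or S) → S = 96.8 kip·ft; (Lr or R) → Lr = 66.5 kip·ft.
C1: 0.6(87.5) - 0.6(43.8) = 52.5 - 26.3 = 26.2
C2: 1.0(87.5) + 0.6(43.8) + 0.75(96.8) + 0.75(47.4) = 221.9
C3: 1.0(87.5) = 87.5
C4: 1.0(87.5) + 1.0(96.8) + 0.75(47.4) = 87.5 + 96.8 + 35.6 = 219.9
C5: 1.0(87.5) + 1.0(47.4) + 0.6(66.5) = 87.5 + 47.4 + 39.9 = 174.8
The largest value is 221.9 kip·ft from combination 2.

Combination 2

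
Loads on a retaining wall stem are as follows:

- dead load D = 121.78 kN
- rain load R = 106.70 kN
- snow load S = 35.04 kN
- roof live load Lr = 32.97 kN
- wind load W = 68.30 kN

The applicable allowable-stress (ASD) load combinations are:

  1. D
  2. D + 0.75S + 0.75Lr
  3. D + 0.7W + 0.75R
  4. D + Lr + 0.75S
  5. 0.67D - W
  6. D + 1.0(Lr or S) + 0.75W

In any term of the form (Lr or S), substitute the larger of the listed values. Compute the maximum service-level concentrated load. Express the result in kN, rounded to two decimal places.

249.62 kN

(Lr or S) → S = 35.04 kN.
1. 1.0(121.78) = 121.78
2. 1.0(121.78) + 0.75(35.04) + 0.75(32.97) = 121.78 + 26.28 + 24.73 = 172.79
3. 1.0(121.78) + 0.7(68.30) + 0.75(106.70) = 121.78 + 47.81 + 80.03 = 249.62
4. 1.0(121.78) + 1.0(32.97) + 0.75(35.04) = 121.78 + 32.97 + 26.28 = 181.03
5. 0.67(121.78) - 1.0(68.30) = 81.59 - 68.30 = 13.29
6. 1.0(121.78) + 1.0(35.04) + 0.75(68.30) = 121.78 + 35.04 + 51.23 = 208.05
Maximum is from combination 3.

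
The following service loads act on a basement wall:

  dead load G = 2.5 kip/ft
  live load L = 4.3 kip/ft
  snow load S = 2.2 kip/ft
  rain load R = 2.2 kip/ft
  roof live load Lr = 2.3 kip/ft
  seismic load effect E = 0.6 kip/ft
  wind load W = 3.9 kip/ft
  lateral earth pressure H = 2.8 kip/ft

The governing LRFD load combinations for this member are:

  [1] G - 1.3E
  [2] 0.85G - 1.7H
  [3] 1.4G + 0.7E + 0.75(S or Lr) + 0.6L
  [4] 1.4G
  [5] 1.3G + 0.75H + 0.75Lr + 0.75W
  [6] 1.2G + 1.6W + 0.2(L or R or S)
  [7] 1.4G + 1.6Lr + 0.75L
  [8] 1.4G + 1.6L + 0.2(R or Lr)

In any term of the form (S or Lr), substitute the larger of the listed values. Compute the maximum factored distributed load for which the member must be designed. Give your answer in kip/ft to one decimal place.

10.8 kip/ft

(S or Lr) → Lr = 2.3 kip/ft; (L or R or S) → L = 4.3 kip/ft; (R or Lr) → Lr = 2.3 kip/ft.
[1] 1.0(2.5) - 1.3(0.6) = 2.5 - 0.8 = 1.7
[2] 0.85(2.5) - 1.7(2.8) = -2.6
[3] 1.4(2.5) + 0.7(0.6) + 0.75(2.3) + 0.6(4.3) = 3.5 + 0.4 + 1.7 + 2.6 = 8.2
[4] 1.4(2.5) = 3.5
[5] 1.3(2.5) + 0.75(2.8) + 0.75(2.3) + 0.75(3.9) = 3.3 + 2.1 + 1.7 + 2.9 = 10.0
[6] 1.2(2.5) + 1.6(3.9) + 0.2(4.3) = 3.0 + 6.2 + 0.9 = 10.1
[7] 1.4(2.5) + 1.6(2.3) + 0.75(4.3) = 3.5 + 3.7 + 3.2 = 10.4
[8] 1.4(2.5) + 1.6(4.3) + 0.2(2.3) = 10.8
Maximum is from combination 8.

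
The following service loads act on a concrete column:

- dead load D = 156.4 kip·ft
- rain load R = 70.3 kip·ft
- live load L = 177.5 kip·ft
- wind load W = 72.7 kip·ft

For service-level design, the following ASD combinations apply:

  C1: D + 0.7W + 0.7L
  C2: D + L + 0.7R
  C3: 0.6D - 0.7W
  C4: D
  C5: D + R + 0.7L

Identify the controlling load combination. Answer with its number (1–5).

C1: 1.0(156.4) + 0.7(72.7) + 0.7(177.5) = 156.40 + 50.89 + 124.25 = 331.54
C2: 1.0(156.4) + 1.0(177.5) + 0.7(70.3) = 156.40 + 177.50 + 49.21 = 383.11
C3: 0.6(156.4) - 0.7(72.7) = 93.84 - 50.89 = 42.95
C4: 1.0(156.4) = 156.40
C5: 1.0(156.4) + 1.0(70.3) + 0.7(177.5) = 156.40 + 70.30 + 124.25 = 350.95
The largest value is 383.11 kip·ft from combination 2.

Combination 2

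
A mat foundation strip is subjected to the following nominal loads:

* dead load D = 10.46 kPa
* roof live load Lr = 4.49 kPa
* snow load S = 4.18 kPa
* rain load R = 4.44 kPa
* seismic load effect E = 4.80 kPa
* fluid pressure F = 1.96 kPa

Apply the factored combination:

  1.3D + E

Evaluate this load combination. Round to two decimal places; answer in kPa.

1.3(10.46) + 1.0(4.80) = 18.40
p_u = 18.40 kPa.

18.40 kPa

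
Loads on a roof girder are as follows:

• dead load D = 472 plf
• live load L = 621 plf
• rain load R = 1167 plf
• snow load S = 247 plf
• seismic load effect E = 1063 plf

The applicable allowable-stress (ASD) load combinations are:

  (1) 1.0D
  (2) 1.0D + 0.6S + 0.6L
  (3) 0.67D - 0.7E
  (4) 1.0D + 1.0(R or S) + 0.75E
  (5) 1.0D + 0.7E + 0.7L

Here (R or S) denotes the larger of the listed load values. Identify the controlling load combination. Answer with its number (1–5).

Combination 4

(R or S) → R = 1167 plf.
(1) 1.0(472) = 472.0
(2) 1.0(472) + 0.6(247) + 0.6(621) = 992.8
(3) 0.67(472) - 0.7(1063) = -427.9
(4) 1.0(472) + 1.0(1167) + 0.75(1063) = 2436.3
(5) 1.0(472) + 0.7(1063) + 0.7(621) = 1650.8
The largest value is 2436.3 plf from combination 4.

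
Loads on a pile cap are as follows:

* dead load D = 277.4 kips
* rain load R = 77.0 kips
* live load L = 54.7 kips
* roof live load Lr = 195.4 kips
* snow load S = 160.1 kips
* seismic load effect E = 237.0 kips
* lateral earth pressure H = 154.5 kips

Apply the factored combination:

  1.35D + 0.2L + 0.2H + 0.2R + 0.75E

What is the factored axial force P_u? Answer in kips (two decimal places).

609.48 kips

1.35(277.4) + 0.2(54.7) + 0.2(154.5) + 0.2(77.0) + 0.75(237.0) = 374.49 + 10.94 + 30.90 + 15.40 + 177.75 = 609.48
P_u = 609.48 kips.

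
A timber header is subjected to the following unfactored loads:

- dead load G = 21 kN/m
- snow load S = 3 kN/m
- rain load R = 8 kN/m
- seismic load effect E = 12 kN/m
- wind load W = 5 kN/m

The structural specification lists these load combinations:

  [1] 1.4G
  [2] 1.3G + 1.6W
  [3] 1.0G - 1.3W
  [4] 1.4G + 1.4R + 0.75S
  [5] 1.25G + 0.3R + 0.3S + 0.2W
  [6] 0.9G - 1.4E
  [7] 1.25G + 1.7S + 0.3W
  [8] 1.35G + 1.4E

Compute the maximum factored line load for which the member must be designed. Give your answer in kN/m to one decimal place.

[1] 1.4(21) = 29.4
[2] 1.3(21) + 1.6(5) = 27.3 + 8.0 = 35.3
[3] 1.0(21) - 1.3(5) = 21.0 - 6.5 = 14.5
[4] 1.4(21) + 1.4(8) + 0.75(3) = 29.4 + 11.2 + 2.3 = 42.9
[5] 1.25(21) + 0.3(8) + 0.3(3) + 0.2(5) = 26.3 + 2.4 + 0.9 + 1.0 = 30.6
[6] 0.9(21) - 1.4(12) = 18.9 - 16.8 = 2.1
[7] 1.25(21) + 1.7(3) + 0.3(5) = 26.3 + 5.1 + 1.5 = 32.9
[8] 1.35(21) + 1.4(12) = 28.4 + 16.8 = 45.2
Combination 8 governs: w_u = 45.2 kN/m.

45.2 kN/m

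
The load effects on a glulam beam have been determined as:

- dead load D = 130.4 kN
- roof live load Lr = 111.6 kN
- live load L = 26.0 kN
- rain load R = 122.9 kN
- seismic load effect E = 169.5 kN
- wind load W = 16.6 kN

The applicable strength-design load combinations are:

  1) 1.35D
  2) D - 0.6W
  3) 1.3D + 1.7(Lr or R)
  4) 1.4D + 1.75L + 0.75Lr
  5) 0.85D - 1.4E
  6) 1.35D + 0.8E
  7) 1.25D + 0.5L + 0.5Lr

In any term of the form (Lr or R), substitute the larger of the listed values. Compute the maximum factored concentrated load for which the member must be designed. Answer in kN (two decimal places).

(Lr or R) → R = 122.9 kN.
1) 1.35(130.4) = 176.04
2) 1.0(130.4) - 0.6(16.6) = 130.40 - 9.96 = 120.44
3) 1.3(130.4) + 1.7(122.9) = 169.52 + 208.93 = 378.45
4) 1.4(130.4) + 1.75(26.0) + 0.75(111.6) = 182.56 + 45.50 + 83.70 = 311.76
5) 0.85(130.4) - 1.4(169.5) = 110.84 - 237.30 = -126.46
6) 1.35(130.4) + 0.8(169.5) = 176.04 + 135.60 = 311.64
7) 1.25(130.4) + 0.5(26.0) + 0.5(111.6) = 163.00 + 13.00 + 55.80 = 231.80
Combination 3 governs: P_u = 378.45 kN.

378.45 kN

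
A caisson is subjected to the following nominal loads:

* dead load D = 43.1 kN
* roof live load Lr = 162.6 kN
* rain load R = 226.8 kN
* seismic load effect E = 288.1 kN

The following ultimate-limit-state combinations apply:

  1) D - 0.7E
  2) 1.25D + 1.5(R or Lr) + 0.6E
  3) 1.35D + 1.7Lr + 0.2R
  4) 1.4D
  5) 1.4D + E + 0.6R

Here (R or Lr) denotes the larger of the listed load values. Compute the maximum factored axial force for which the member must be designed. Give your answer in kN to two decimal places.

(R or Lr) → R = 226.8 kN.
1) 1.0(43.1) - 0.7(288.1) = 43.10 - 201.67 = -158.57
2) 1.25(43.1) + 1.5(226.8) + 0.6(288.1) = 53.88 + 340.20 + 172.86 = 566.94
3) 1.35(43.1) + 1.7(162.6) + 0.2(226.8) = 58.19 + 276.42 + 45.36 = 379.97
4) 1.4(43.1) = 60.34
5) 1.4(43.1) + 1.0(288.1) + 0.6(226.8) = 60.34 + 288.10 + 136.08 = 484.52
The controlling combination is 2, giving 566.94 kN.

566.94 kN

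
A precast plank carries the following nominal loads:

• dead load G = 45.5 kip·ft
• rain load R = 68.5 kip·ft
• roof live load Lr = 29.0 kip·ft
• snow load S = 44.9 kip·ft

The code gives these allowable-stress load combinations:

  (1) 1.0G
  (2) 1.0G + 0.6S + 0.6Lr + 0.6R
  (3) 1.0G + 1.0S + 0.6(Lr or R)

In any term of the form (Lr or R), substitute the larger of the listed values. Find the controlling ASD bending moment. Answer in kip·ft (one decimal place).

(Lr or R) → R = 68.5 kip·ft.
(1) 1.0(45.5) = 45.5
(2) 1.0(45.5) + 0.6(44.9) + 0.6(29.0) + 0.6(68.5) = 130.9
(3) 1.0(45.5) + 1.0(44.9) + 0.6(68.5) = 131.5
The controlling combination is 3, giving 131.5 kip·ft.

131.5 kip·ft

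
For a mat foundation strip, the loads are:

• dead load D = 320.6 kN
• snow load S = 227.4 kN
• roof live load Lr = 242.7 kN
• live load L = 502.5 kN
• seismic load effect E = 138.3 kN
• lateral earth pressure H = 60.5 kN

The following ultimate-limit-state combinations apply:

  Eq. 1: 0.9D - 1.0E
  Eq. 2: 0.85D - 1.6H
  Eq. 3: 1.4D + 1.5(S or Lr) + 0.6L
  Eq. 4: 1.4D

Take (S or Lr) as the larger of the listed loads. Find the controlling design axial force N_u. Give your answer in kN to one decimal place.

(S or Lr) → Lr = 242.7 kN.
Eq. 1: 0.9(320.6) - 1.0(138.3) = 150.2
Eq. 2: 0.85(320.6) - 1.6(60.5) = 175.7
Eq. 3: 1.4(320.6) + 1.5(242.7) + 0.6(502.5) = 1114.4
Eq. 4: 1.4(320.6) = 448.8
Maximum is from combination 3.

1114.4 kN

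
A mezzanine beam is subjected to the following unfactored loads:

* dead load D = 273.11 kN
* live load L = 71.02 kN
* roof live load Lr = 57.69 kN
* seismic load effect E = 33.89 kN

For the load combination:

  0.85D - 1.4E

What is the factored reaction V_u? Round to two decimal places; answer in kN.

184.70 kN

0.85(273.11) - 1.4(33.89) = 184.70
V_u = 184.70 kN.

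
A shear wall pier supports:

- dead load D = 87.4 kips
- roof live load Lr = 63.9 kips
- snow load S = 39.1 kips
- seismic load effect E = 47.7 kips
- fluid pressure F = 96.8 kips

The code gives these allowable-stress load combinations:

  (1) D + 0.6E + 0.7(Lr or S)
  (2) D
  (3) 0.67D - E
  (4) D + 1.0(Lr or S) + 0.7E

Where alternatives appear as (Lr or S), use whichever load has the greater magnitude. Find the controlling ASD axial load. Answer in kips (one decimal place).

(Lr or S) → Lr = 63.9 kips.
(1) 1.0(87.4) + 0.6(47.7) + 0.7(63.9) = 160.8
(2) 1.0(87.4) = 87.4
(3) 0.67(87.4) - 1.0(47.7) = 10.9
(4) 1.0(87.4) + 1.0(63.9) + 0.7(47.7) = 184.7
Maximum is from combination 4.

184.7 kips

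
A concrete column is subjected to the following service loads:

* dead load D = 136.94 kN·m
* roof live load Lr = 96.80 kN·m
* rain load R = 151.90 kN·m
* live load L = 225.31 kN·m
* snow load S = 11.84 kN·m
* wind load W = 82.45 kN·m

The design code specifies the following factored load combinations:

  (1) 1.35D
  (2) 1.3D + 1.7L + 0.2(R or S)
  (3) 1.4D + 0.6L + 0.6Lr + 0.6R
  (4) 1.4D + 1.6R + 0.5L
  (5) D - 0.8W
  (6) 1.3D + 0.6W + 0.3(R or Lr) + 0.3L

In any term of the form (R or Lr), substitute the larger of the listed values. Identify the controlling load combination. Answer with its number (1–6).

(R or S) → R = 151.90 kN·m; (R or Lr) → R = 151.90 kN·m.
(1) 1.35(136.94) = 184.87
(2) 1.3(136.94) + 1.7(225.31) + 0.2(151.90) = 178.02 + 383.03 + 30.38 = 591.43
(3) 1.4(136.94) + 0.6(225.31) + 0.6(96.80) + 0.6(151.90) = 476.12
(4) 1.4(136.94) + 1.6(151.90) + 0.5(225.31) = 547.41
(5) 1.0(136.94) - 0.8(82.45) = 136.94 - 65.96 = 70.98
(6) 1.3(136.94) + 0.6(82.45) + 0.3(151.90) + 0.3(225.31) = 340.66
The largest value is 591.43 kN·m from combination 2.

Combination 2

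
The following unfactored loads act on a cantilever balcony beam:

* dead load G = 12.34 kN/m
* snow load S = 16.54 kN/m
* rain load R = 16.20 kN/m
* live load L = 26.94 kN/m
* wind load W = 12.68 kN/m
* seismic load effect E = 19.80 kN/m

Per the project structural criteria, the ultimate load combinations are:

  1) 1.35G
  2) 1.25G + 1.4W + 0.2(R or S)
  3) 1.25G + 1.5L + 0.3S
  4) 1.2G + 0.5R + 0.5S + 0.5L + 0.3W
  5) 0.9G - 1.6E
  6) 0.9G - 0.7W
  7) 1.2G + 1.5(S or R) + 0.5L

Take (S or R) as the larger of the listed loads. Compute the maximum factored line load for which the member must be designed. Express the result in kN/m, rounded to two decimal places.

60.80 kN/m

(R or S) → S = 16.54 kN/m; (S or R) → S = 16.54 kN/m.
1) 1.35(12.34) = 16.66
2) 1.25(12.34) + 1.4(12.68) + 0.2(16.54) = 36.49
3) 1.25(12.34) + 1.5(26.94) + 0.3(16.54) = 60.80
4) 1.2(12.34) + 0.5(16.20) + 0.5(16.54) + 0.5(26.94) + 0.3(12.68) = 48.45
5) 0.9(12.34) - 1.6(19.80) = -20.57
6) 0.9(12.34) - 0.7(12.68) = 2.23
7) 1.2(12.34) + 1.5(16.54) + 0.5(26.94) = 53.09
Maximum is from combination 3.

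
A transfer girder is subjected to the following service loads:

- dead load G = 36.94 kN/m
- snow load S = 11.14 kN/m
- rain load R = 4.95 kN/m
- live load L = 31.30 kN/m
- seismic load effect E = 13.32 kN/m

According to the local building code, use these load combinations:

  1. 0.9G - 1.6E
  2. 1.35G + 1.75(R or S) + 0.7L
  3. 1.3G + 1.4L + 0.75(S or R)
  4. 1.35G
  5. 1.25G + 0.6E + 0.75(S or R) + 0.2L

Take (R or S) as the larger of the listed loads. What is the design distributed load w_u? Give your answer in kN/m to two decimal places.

100.20 kN/m

(R or S) → S = 11.14 kN/m; (S or R) → S = 11.14 kN/m.
1. 0.9(36.94) - 1.6(13.32) = 11.93
2. 1.35(36.94) + 1.75(11.14) + 0.7(31.30) = 91.27
3. 1.3(36.94) + 1.4(31.30) + 0.75(11.14) = 48.02 + 43.82 + 8.36 = 100.20
4. 1.35(36.94) = 49.87
5. 1.25(36.94) + 0.6(13.32) + 0.75(11.14) + 0.2(31.30) = 68.78
Combination 3 governs: w_u = 100.20 kN/m.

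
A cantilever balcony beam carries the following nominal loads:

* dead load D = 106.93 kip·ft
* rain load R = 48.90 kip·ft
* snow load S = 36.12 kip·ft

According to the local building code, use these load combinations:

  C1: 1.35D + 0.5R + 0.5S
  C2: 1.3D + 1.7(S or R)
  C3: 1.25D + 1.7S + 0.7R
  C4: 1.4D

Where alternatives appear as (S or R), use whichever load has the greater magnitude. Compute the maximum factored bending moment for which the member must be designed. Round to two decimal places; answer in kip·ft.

229.30 kip·ft

(S or R) → R = 48.90 kip·ft.
C1: 1.35(106.93) + 0.5(48.90) + 0.5(36.12) = 144.36 + 24.45 + 18.06 = 186.87
C2: 1.3(106.93) + 1.7(48.90) = 139.01 + 83.13 = 222.14
C3: 1.25(106.93) + 1.7(36.12) + 0.7(48.90) = 229.30
C4: 1.4(106.93) = 149.70
Combination 3 governs: M_u = 229.30 kip·ft.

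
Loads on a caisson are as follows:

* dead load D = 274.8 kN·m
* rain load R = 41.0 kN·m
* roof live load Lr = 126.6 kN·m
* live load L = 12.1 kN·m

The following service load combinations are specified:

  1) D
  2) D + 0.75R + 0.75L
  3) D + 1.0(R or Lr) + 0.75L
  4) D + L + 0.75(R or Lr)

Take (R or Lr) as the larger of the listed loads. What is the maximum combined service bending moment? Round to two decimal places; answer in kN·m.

410.48 kN·m

(R or Lr) → Lr = 126.6 kN·m.
1) 1.0(274.8) = 274.80
2) 1.0(274.8) + 0.75(41.0) + 0.75(12.1) = 274.80 + 30.75 + 9.08 = 314.63
3) 1.0(274.8) + 1.0(126.6) + 0.75(12.1) = 274.80 + 126.60 + 9.08 = 410.48
4) 1.0(274.8) + 1.0(12.1) + 0.75(126.6) = 274.80 + 12.10 + 94.95 = 381.85
The controlling combination is 3, giving 410.48 kN·m.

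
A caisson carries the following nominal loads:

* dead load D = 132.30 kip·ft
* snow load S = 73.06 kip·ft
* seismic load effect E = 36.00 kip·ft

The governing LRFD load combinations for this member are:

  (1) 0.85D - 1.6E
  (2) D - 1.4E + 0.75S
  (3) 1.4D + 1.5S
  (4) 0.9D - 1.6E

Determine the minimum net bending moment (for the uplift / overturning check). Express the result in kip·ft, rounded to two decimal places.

(1) 0.85(132.30) - 1.6(36.00) = 112.46 - 57.60 = 54.86
(2) 1.0(132.30) - 1.4(36.00) + 0.75(73.06) = 132.30 - 50.40 + 54.80 = 136.70
(3) 1.4(132.30) + 1.5(73.06) = 185.22 + 109.59 = 294.81
(4) 0.9(132.30) - 1.6(36.00) = 119.07 - 57.60 = 61.47
Combination 1 gives the minimum: 54.86 kip·ft.

54.86 kip·ft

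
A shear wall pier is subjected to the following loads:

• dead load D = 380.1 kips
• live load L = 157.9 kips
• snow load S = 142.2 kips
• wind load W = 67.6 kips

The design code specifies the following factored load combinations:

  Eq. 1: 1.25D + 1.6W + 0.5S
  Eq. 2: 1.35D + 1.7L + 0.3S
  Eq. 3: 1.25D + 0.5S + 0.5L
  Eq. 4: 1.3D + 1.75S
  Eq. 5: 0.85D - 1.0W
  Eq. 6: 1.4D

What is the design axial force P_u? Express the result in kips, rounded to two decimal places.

Eq. 1: 1.25(380.1) + 1.6(67.6) + 0.5(142.2) = 475.13 + 108.16 + 71.10 = 654.39
Eq. 2: 1.35(380.1) + 1.7(157.9) + 0.3(142.2) = 513.14 + 268.43 + 42.66 = 824.23
Eq. 3: 1.25(380.1) + 0.5(142.2) + 0.5(157.9) = 475.13 + 71.10 + 78.95 = 625.18
Eq. 4: 1.3(380.1) + 1.75(142.2) = 494.13 + 248.85 = 742.98
Eq. 5: 0.85(380.1) - 1.0(67.6) = 323.09 - 67.60 = 255.49
Eq. 6: 1.4(380.1) = 532.14
Combination 2 governs: P_u = 824.23 kips.

824.23 kips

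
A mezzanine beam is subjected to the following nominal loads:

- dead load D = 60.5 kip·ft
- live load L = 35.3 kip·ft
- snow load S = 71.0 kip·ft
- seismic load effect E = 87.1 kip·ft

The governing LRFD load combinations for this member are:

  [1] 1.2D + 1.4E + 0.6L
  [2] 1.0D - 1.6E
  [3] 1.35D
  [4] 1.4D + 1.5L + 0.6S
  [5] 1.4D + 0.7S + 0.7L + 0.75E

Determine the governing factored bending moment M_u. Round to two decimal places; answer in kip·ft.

[1] 1.2(60.5) + 1.4(87.1) + 0.6(35.3) = 72.60 + 121.94 + 21.18 = 215.72
[2] 1.0(60.5) - 1.6(87.1) = 60.50 - 139.36 = -78.86
[3] 1.35(60.5) = 81.68
[4] 1.4(60.5) + 1.5(35.3) + 0.6(71.0) = 84.70 + 52.95 + 42.60 = 180.25
[5] 1.4(60.5) + 0.7(71.0) + 0.7(35.3) + 0.75(87.1) = 84.70 + 49.70 + 24.71 + 65.33 = 224.44
Combination 5 governs: M_u = 224.44 kip·ft.

224.44 kip·ft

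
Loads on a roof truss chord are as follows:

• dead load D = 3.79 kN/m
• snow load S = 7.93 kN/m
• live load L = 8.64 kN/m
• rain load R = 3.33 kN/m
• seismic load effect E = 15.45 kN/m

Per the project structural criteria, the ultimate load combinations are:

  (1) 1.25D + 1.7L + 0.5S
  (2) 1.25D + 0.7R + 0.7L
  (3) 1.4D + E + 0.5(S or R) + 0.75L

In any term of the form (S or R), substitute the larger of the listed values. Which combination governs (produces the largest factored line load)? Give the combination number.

Combination 3

(S or R) → S = 7.93 kN/m.
(1) 1.25(3.79) + 1.7(8.64) + 0.5(7.93) = 23.39
(2) 1.25(3.79) + 0.7(3.33) + 0.7(8.64) = 13.12
(3) 1.4(3.79) + 1.0(15.45) + 0.5(7.93) + 0.75(8.64) = 31.20
The largest value is 31.20 kN/m from combination 3.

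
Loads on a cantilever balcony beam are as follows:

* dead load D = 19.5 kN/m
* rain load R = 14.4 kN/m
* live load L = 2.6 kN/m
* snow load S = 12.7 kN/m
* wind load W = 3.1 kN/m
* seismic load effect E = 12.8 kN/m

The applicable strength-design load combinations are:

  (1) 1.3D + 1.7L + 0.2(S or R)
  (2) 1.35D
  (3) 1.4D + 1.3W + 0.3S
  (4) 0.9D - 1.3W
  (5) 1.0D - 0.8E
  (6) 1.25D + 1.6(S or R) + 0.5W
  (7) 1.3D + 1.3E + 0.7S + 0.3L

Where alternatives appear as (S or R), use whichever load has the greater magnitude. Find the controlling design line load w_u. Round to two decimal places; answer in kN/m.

(S or R) → R = 14.4 kN/m.
(1) 1.3(19.5) + 1.7(2.6) + 0.2(14.4) = 25.35 + 4.42 + 2.88 = 32.65
(2) 1.35(19.5) = 26.33
(3) 1.4(19.5) + 1.3(3.1) + 0.3(12.7) = 27.30 + 4.03 + 3.81 = 35.14
(4) 0.9(19.5) - 1.3(3.1) = 17.55 - 4.03 = 13.52
(5) 1.0(19.5) - 0.8(12.8) = 19.50 - 10.24 = 9.26
(6) 1.25(19.5) + 1.6(14.4) + 0.5(3.1) = 24.38 + 23.04 + 1.55 = 48.97
(7) 1.3(19.5) + 1.3(12.8) + 0.7(12.7) + 0.3(2.6) = 25.35 + 16.64 + 8.89 + 0.78 = 51.66
Maximum is from combination 7.

51.66 kN/m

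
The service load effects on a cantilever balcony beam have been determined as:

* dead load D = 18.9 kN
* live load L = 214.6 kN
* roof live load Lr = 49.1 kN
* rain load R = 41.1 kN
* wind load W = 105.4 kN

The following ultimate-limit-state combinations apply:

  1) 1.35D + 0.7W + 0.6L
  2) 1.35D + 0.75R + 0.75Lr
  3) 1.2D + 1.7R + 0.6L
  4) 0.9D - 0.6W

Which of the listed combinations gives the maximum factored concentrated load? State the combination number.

1) 1.35(18.9) + 0.7(105.4) + 0.6(214.6) = 25.52 + 73.78 + 128.76 = 228.06
2) 1.35(18.9) + 0.75(41.1) + 0.75(49.1) = 93.17
3) 1.2(18.9) + 1.7(41.1) + 0.6(214.6) = 22.68 + 69.87 + 128.76 = 221.31
4) 0.9(18.9) - 0.6(105.4) = 17.01 - 63.24 = -46.23
The largest value is 228.06 kN from combination 1.

Combination 1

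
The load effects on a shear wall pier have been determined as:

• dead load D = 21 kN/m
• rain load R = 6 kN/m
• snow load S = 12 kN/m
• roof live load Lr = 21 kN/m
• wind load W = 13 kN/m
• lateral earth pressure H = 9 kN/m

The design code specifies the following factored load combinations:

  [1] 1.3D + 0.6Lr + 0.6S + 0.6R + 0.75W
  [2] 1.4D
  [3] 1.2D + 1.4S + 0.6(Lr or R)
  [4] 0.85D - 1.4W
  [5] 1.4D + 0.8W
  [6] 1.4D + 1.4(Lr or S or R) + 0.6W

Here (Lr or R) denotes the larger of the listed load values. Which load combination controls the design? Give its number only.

Combination 6

(Lr or R) → Lr = 21 kN/m; (Lr or S or R) → Lr = 21 kN/m.
[1] 1.3(21) + 0.6(21) + 0.6(12) + 0.6(6) + 0.75(13) = 60.45
[2] 1.4(21) = 29.40
[3] 1.2(21) + 1.4(12) + 0.6(21) = 54.60
[4] 0.85(21) - 1.4(13) = -0.35
[5] 1.4(21) + 0.8(13) = 39.80
[6] 1.4(21) + 1.4(21) + 0.6(13) = 66.60
The largest value is 66.60 kN/m from combination 6.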